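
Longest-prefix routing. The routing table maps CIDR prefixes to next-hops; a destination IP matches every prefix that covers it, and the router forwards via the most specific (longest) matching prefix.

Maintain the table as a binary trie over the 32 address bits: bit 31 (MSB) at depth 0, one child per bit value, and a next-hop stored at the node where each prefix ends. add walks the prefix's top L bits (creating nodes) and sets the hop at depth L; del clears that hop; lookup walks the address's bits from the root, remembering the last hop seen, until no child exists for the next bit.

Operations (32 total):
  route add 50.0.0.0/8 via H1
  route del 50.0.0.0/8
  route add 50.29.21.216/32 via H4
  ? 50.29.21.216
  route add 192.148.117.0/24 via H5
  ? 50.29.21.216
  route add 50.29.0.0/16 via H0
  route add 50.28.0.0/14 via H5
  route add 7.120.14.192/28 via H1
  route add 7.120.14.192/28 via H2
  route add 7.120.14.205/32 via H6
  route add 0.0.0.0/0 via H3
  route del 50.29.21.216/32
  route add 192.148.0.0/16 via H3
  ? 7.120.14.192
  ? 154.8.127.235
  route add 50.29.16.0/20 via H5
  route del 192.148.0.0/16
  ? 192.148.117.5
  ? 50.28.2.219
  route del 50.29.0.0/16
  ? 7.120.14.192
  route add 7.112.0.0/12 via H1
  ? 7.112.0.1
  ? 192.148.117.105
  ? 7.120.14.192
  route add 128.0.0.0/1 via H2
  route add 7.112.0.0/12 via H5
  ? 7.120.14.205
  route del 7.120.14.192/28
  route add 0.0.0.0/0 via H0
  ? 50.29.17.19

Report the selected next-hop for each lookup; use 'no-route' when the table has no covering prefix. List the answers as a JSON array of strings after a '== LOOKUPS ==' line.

Apply in order:
  + 50.0.0.0/8 (H1) depth=8
  - 50.0.0.0/8 clear@8
  + 50.29.21.216/32 (H4) depth=32
  lookup 50.29.21.216: bits 00110010000111010001010111011000 walk d0:-→d1:-→d2:-→d3:-→d4:-→d5:-→d6:-→d7:-→d8:-→d9:-→d10:-→d11:-→d12:-→d13:-→d14:-→d15:-→d16:-→d17:-→d18:-→d19:-→d20:-→d21:-→d22:-→d23:-→d24:-→d25:-→d26:-→d27:-→d28:-→d29:-→d30:-→d31:-→d32:H4 -> H4
  + 192.148.117.0/24 (H5) depth=24
  lookup 50.29.21.216: bits 00110010000111010001010111011000 walk d0:-→d1:-→d2:-→d3:-→d4:-→d5:-→d6:-→d7:-→d8:-→d9:-→d10:-→d11:-→d12:-→d13:-→d14:-→d15:-→d16:-→d17:-→d18:-→d19:-→d20:-→d21:-→d22:-→d23:-→d24:-→d25:-→d26:-→d27:-→d28:-→d29:-→d30:-→d31:-→d32:H4 -> H4
  + 50.29.0.0/16 (H0) depth=16
  + 50.28.0.0/14 (H5) depth=14
  + 7.120.14.192/28 (H1) depth=28
  + 7.120.14.192/28 (H2) depth=28
  + 7.120.14.205/32 (H6) depth=32
  + 0.0.0.0/0 (H3) depth=0
  - 50.29.21.216/32 clear@32
  + 192.148.0.0/16 (H3) depth=16
  lookup 7.120.14.192: bits 0000011101111000000011101100 walk d0:H3→d1:-→d2:-→d3:-→d4:-→d5:-→d6:-→d7:-→d8:-→d9:-→d10:-→d11:-→d12:-→d13:-→d14:-→d15:-→d16:-→d17:-→d18:-→d19:-→d20:-→d21:-→d22:-→d23:-→d24:-→d25:-→d26:-→d27:-→d28:H2 -> H2
  lookup 154.8.127.235: bits 1 walk d0:H3→d1:- -> H3
  + 50.29.16.0/20 (H5) depth=20
  - 192.148.0.0/16 clear@16
  lookup 192.148.117.5: bits 110000001001010001110101 walk d0:H3→d1:-→d2:-→d3:-→d4:-→d5:-→d6:-→d7:-→d8:-→d9:-→d10:-→d11:-→d12:-→d13:-→d14:-→d15:-→d16:-→d17:-→d18:-→d19:-→d20:-→d21:-→d22:-→d23:-→d24:H5 -> H5
  lookup 50.28.2.219: bits 001100100001110 walk d0:H3→d1:-→d2:-→d3:-→d4:-→d5:-→d6:-→d7:-→d8:-→d9:-→d10:-→d11:-→d12:-→d13:-→d14:H5→d15:- -> H5
  - 50.29.0.0/16 clear@16
  lookup 7.120.14.192: bits 0000011101111000000011101100 walk d0:H3→d1:-→d2:-→d3:-→d4:-→d5:-→d6:-→d7:-→d8:-→d9:-→d10:-→d11:-→d12:-→d13:-→d14:-→d15:-→d16:-→d17:-→d18:-→d19:-→d20:-→d21:-→d22:-→d23:-→d24:-→d25:-→d26:-→d27:-→d28:H2 -> H2
  + 7.112.0.0/12 (H1) depth=12
  lookup 7.112.0.1: bits 000001110111 walk d0:H3→d1:-→d2:-→d3:-→d4:-→d5:-→d6:-→d7:-→d8:-→d9:-→d10:-→d11:-→d12:H1 -> H1
  lookup 192.148.117.105: bits 110000001001010001110101 walk d0:H3→d1:-→d2:-→d3:-→d4:-→d5:-→d6:-→d7:-→d8:-→d9:-→d10:-→d11:-→d12:-→d13:-→d14:-→d15:-→d16:-→d17:-→d18:-→d19:-→d20:-→d21:-→d22:-→d23:-→d24:H5 -> H5
  lookup 7.120.14.192: bits 0000011101111000000011101100 walk d0:H3→d1:-→d2:-→d3:-→d4:-→d5:-→d6:-→d7:-→d8:-→d9:-→d10:-→d11:-→d12:H1→d13:-→d14:-→d15:-→d16:-→d17:-→d18:-→d19:-→d20:-→d21:-→d22:-→d23:-→d24:-→d25:-→d26:-→d27:-→d28:H2 -> H2
  + 128.0.0.0/1 (H2) depth=1
  + 7.112.0.0/12 (H5) depth=12
  lookup 7.120.14.205: bits 00000111011110000000111011001101 walk d0:H3→d1:-→d2:-→d3:-→d4:-→d5:-→d6:-→d7:-→d8:-→d9:-→d10:-→d11:-→d12:H5→d13:-→d14:-→d15:-→d16:-→d17:-→d18:-→d19:-→d20:-→d21:-→d22:-→d23:-→d24:-→d25:-→d26:-→d27:-→d28:H2→d29:-→d30:-→d31:-→d32:H6 -> H6
  - 7.120.14.192/28 clear@28
  + 0.0.0.0/0 (H0) depth=0
  lookup 50.29.17.19: bits 001100100001110100010 walk d0:H0→d1:-→d2:-→d3:-→d4:-→d5:-→d6:-→d7:-→d8:-→d9:-→d10:-→d11:-→d12:-→d13:-→d14:H5→d15:-→d16:-→d17:-→d18:-→d19:-→d20:H5→d21:- -> H5

== LOOKUPS ==
["H4","H4","H2","H3","H5","H5","H2","H1","H5","H2","H6","H5"]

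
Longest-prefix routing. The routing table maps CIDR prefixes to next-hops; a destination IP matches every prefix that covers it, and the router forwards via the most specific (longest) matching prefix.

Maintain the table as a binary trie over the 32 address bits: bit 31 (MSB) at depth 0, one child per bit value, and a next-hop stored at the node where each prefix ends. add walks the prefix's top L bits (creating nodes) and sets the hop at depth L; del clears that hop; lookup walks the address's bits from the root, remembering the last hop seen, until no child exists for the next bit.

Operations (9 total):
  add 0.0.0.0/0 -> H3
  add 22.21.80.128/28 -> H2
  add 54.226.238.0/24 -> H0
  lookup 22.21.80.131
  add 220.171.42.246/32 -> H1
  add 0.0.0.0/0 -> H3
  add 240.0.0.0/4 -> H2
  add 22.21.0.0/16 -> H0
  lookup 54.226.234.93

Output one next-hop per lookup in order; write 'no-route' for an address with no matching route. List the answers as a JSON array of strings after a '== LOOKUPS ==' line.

Apply in order:
  add 0.0.0.0/0 -> H3 at depth 0
  add 22.21.80.128/28 -> H2 at depth 28
  add 54.226.238.0/24 -> H0 at depth 24
  ? 22.21.80.131  path d0:H3→d1:-→d2:-→d3:-→d4:-→d5:-→d6:-→d7:-→d8:-→d9:-→d10:-→d11:-→d12:-→d13:-→d14:-→d15:-→d16:-→d17:-→d18:-→d19:-→d20:-→d21:-→d22:-→d23:-→d24:-→d25:-→d26:-→d27:-→d28:H2  best=H2
  add 220.171.42.246/32 -> H1 at depth 32
  add 0.0.0.0/0 -> H3 at depth 0
  add 240.0.0.0/4 -> H2 at depth 4
  add 22.21.0.0/16 -> H0 at depth 16
  ? 54.226.234.93  path d0:H3→d1:-→d2:-→d3:-→d4:-→d5:-→d6:-→d7:-→d8:-→d9:-→d10:-→d11:-→d12:-→d13:-→d14:-→d15:-→d16:-→d17:-→d18:-→d19:-→d20:-→d21:-  best=H3

== LOOKUPS ==
["H2","H3"]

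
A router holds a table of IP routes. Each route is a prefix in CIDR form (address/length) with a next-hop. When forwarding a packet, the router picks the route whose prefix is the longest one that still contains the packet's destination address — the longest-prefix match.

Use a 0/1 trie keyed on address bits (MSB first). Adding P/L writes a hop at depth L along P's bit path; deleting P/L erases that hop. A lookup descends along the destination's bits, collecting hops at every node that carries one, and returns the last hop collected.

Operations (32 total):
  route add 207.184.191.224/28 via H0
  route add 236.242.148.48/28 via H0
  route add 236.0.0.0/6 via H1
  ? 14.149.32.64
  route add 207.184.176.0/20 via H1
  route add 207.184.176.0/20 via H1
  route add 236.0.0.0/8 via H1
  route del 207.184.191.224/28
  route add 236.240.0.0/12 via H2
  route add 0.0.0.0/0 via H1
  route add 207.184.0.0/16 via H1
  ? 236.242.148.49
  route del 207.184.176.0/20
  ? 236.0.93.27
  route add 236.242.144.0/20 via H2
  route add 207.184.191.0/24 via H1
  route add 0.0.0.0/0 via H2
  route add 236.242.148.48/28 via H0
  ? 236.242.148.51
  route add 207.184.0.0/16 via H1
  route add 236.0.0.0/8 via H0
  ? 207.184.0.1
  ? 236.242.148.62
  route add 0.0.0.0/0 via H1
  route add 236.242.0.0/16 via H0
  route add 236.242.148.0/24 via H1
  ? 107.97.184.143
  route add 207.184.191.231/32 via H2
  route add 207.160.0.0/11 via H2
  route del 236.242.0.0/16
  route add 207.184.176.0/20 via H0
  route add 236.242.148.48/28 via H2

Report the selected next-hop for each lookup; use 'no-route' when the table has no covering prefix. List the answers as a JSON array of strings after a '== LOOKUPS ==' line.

Trace:
  + 207.184.191.224/28 (H0) depth=28
  + 236.242.148.48/28 (H0) depth=28
  + 236.0.0.0/6 (H1) depth=6
  ? 14.149.32.64  path d0:-  best=no-route
  + 207.184.176.0/20 (H1) depth=20
  + 207.184.176.0/20 (H1) depth=20
  + 236.0.0.0/8 (H1) depth=8
  del 207.184.191.224/28 (clear depth 28)
  + 236.240.0.0/12 (H2) depth=12
  + 0.0.0.0/0 (H1) depth=0
  + 207.184.0.0/16 (H1) depth=16
  ? 236.242.148.49  path d0:H1→d1:-→d2:-→d3:-→d4:-→d5:-→d6:H1→d7:-→d8:H1→d9:-→d10:-→d11:-→d12:H2→d13:-→d14:-→d15:-→d16:-→d17:-→d18:-→d19:-→d20:-→d21:-→d22:-→d23:-→d24:-→d25:-→d26:-→d27:-→d28:H0  best=H0
  del 207.184.176.0/20 (clear depth 20)
  ? 236.0.93.27  path d0:H1→d1:-→d2:-→d3:-→d4:-→d5:-→d6:H1→d7:-→d8:H1  best=H1
  + 236.242.144.0/20 (H2) depth=20
  + 207.184.191.0/24 (H1) depth=24
  + 0.0.0.0/0 (H2) depth=0
  + 236.242.148.48/28 (H0) depth=28
  ? 236.242.148.51  path d0:H2→d1:-→d2:-→d3:-→d4:-→d5:-→d6:H1→d7:-→d8:H1→d9:-→d10:-→d11:-→d12:H2→d13:-→d14:-→d15:-→d16:-→d17:-→d18:-→d19:-→d20:H2→d21:-→d22:-→d23:-→d24:-→d25:-→d26:-→d27:-→d28:H0  best=H0
  + 207.184.0.0/16 (H1) depth=16
  + 236.0.0.0/8 (H0) depth=8
  ? 207.184.0.1  path d0:H2→d1:-→d2:-→d3:-→d4:-→d5:-→d6:-→d7:-→d8:-→d9:-→d10:-→d11:-→d12:-→d13:-→d14:-→d15:-→d16:H1  best=H1
  ? 236.242.148.62  path d0:H2→d1:-→d2:-→d3:-→d4:-→d5:-→d6:H1→d7:-→d8:H0→d9:-→d10:-→d11:-→d12:H2→d13:-→d14:-→d15:-→d16:-→d17:-→d18:-→d19:-→d20:H2→d21:-→d22:-→d23:-→d24:-→d25:-→d26:-→d27:-→d28:H0  best=H0
  + 0.0.0.0/0 (H1) depth=0
  + 236.242.0.0/16 (H0) depth=16
  + 236.242.148.0/24 (H1) depth=24
  ? 107.97.184.143  path d0:H1  best=H1
  + 207.184.191.231/32 (H2) depth=32
  + 207.160.0.0/11 (H2) depth=11
  del 236.242.0.0/16 (clear depth 16)
  + 207.184.176.0/20 (H0) depth=20
  + 236.242.148.48/28 (H2) depth=28

== LOOKUPS ==
["no-route","H0","H1","H0","H1","H0","H1"]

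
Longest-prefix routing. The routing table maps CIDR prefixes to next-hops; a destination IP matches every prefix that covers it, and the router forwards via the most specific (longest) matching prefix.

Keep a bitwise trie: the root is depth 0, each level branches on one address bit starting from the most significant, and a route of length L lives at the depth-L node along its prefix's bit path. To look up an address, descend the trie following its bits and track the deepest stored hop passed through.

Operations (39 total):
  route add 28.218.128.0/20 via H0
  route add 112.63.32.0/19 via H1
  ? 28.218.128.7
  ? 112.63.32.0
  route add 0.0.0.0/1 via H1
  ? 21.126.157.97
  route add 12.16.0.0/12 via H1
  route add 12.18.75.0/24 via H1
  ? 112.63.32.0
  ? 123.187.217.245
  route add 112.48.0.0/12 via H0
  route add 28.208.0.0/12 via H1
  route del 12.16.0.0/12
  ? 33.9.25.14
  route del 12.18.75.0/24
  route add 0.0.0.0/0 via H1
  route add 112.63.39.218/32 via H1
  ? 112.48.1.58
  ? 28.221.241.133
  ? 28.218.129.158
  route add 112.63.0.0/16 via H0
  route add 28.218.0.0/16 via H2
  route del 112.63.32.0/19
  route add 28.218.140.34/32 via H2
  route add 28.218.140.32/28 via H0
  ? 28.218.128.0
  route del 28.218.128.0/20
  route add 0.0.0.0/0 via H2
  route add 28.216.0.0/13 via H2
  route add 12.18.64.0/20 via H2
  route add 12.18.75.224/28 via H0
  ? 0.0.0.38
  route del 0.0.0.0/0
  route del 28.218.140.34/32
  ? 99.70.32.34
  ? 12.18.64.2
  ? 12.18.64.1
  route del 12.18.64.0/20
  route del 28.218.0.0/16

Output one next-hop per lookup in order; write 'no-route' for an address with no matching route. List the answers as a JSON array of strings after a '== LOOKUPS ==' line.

Apply in order:
  + 28.218.128.0/20 (H0) depth=20
  + 112.63.32.0/19 (H1) depth=19
  ? 28.218.128.7  path d0:-→d1:-→d2:-→d3:-→d4:-→d5:-→d6:-→d7:-→d8:-→d9:-→d10:-→d11:-→d12:-→d13:-→d14:-→d15:-→d16:-→d17:-→d18:-→d19:-→d20:H0  best=H0
  ? 112.63.32.0  path d0:-→d1:-→d2:-→d3:-→d4:-→d5:-→d6:-→d7:-→d8:-→d9:-→d10:-→d11:-→d12:-→d13:-→d14:-→d15:-→d16:-→d17:-→d18:-→d19:H1  best=H1
  + 0.0.0.0/1 (H1) depth=1
  ? 21.126.157.97  path d0:-→d1:H1→d2:-→d3:-→d4:-  best=H1
  + 12.16.0.0/12 (H1) depth=12
  + 12.18.75.0/24 (H1) depth=24
  ? 112.63.32.0  path d0:-→d1:H1→d2:-→d3:-→d4:-→d5:-→d6:-→d7:-→d8:-→d9:-→d10:-→d11:-→d12:-→d13:-→d14:-→d15:-→d16:-→d17:-→d18:-→d19:H1  best=H1
  ? 123.187.217.245  path d0:-→d1:H1→d2:-→d3:-→d4:-  best=H1
  + 112.48.0.0/12 (H0) depth=12
  + 28.208.0.0/12 (H1) depth=12
  - 12.16.0.0/12 clear@12
  ? 33.9.25.14  path d0:-→d1:H1→d2:-  best=H1
  - 12.18.75.0/24 clear@24
  + 0.0.0.0/0 (H1) depth=0
  + 112.63.39.218/32 (H1) depth=32
  ? 112.48.1.58  path d0:H1→d1:H1→d2:-→d3:-→d4:-→d5:-→d6:-→d7:-→d8:-→d9:-→d10:-→d11:-→d12:H0  best=H0
  ? 28.221.241.133  path d0:H1→d1:H1→d2:-→d3:-→d4:-→d5:-→d6:-→d7:-→d8:-→d9:-→d10:-→d11:-→d12:H1→d13:-  best=H1
  ? 28.218.129.158  path d0:H1→d1:H1→d2:-→d3:-→d4:-→d5:-→d6:-→d7:-→d8:-→d9:-→d10:-→d11:-→d12:H1→d13:-→d14:-→d15:-→d16:-→d17:-→d18:-→d19:-→d20:H0  best=H0
  + 112.63.0.0/16 (H0) depth=16
  + 28.218.0.0/16 (H2) depth=16
  - 112.63.32.0/19 clear@19
  + 28.218.140.34/32 (H2) depth=32
  + 28.218.140.32/28 (H0) depth=28
  ? 28.218.128.0  path d0:H1→d1:H1→d2:-→d3:-→d4:-→d5:-→d6:-→d7:-→d8:-→d9:-→d10:-→d11:-→d12:H1→d13:-→d14:-→d15:-→d16:H2→d17:-→d18:-→d19:-→d20:H0  best=H0
  - 28.218.128.0/20 clear@20
  + 0.0.0.0/0 (H2) depth=0
  + 28.216.0.0/13 (H2) depth=13
  + 12.18.64.0/20 (H2) depth=20
  + 12.18.75.224/28 (H0) depth=28
  ? 0.0.0.38  path d0:H2→d1:H1→d2:-→d3:-→d4:-  best=H1
  - 0.0.0.0/0 clear@0
  - 28.218.140.34/32 clear@32
  ? 99.70.32.34  path d0:-→d1:H1→d2:-→d3:-  best=H1
  ? 12.18.64.2  path d0:-→d1:H1→d2:-→d3:-→d4:-→d5:-→d6:-→d7:-→d8:-→d9:-→d10:-→d11:-→d12:-→d13:-→d14:-→d15:-→d16:-→d17:-→d18:-→d19:-→d20:H2  best=H2
  ? 12.18.64.1  path d0:-→d1:H1→d2:-→d3:-→d4:-→d5:-→d6:-→d7:-→d8:-→d9:-→d10:-→d11:-→d12:-→d13:-→d14:-→d15:-→d16:-→d17:-→d18:-→d19:-→d20:H2  best=H2
  - 12.18.64.0/20 clear@20
  - 28.218.0.0/16 clear@16

== LOOKUPS ==
["H0","H1","H1","H1","H1","H1","H0","H1","H0","H0","H1","H1","H2","H2"]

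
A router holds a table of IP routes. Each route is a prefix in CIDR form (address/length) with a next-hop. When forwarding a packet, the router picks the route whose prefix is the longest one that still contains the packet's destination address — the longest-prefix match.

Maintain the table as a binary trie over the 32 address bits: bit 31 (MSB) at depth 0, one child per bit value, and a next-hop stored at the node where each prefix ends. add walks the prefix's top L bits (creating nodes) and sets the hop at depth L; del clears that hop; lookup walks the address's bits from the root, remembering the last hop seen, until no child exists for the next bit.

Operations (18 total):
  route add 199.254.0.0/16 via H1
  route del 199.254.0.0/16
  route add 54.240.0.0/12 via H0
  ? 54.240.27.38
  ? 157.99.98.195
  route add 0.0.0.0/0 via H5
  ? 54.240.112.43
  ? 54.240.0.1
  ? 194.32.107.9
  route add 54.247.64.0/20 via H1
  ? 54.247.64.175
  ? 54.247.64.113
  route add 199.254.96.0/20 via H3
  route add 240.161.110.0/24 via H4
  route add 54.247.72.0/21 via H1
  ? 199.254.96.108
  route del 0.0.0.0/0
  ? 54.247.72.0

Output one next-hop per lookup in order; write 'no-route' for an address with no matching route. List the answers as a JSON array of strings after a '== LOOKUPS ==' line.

Trace:
  add 199.254.0.0/16 -> H1 at depth 16
  - 199.254.0.0/16 clear@16
  add 54.240.0.0/12 -> H0 at depth 12
  lookup 54.240.27.38: bits 001101101111 walk d0:-→d1:-→d2:-→d3:-→d4:-→d5:-→d6:-→d7:-→d8:-→d9:-→d10:-→d11:-→d12:H0 -> H0
  lookup 157.99.98.195: bits 1 walk d0:-→d1:- -> no-route
  add 0.0.0.0/0 -> H5 at depth 0
  lookup 54.240.112.43: bits 001101101111 walk d0:H5→d1:-→d2:-→d3:-→d4:-→d5:-→d6:-→d7:-→d8:-→d9:-→d10:-→d11:-→d12:H0 -> H0
  lookup 54.240.0.1: bits 001101101111 walk d0:H5→d1:-→d2:-→d3:-→d4:-→d5:-→d6:-→d7:-→d8:-→d9:-→d10:-→d11:-→d12:H0 -> H0
  lookup 194.32.107.9: bits 11000 walk d0:H5→d1:-→d2:-→d3:-→d4:-→d5:- -> H5
  add 54.247.64.0/20 -> H1 at depth 20
  lookup 54.247.64.175: bits 00110110111101110100 walk d0:H5→d1:-→d2:-→d3:-→d4:-→d5:-→d6:-→d7:-→d8:-→d9:-→d10:-→d11:-→d12:H0→d13:-→d14:-→d15:-→d16:-→d17:-→d18:-→d19:-→d20:H1 -> H1
  lookup 54.247.64.113: bits 00110110111101110100 walk d0:H5→d1:-→d2:-→d3:-→d4:-→d5:-→d6:-→d7:-→d8:-→d9:-→d10:-→d11:-→d12:H0→d13:-→d14:-→d15:-→d16:-→d17:-→d18:-→d19:-→d20:H1 -> H1
  add 199.254.96.0/20 -> H3 at depth 20
  add 240.161.110.0/24 -> H4 at depth 24
  add 54.247.72.0/21 -> H1 at depth 21
  lookup 199.254.96.108: bits 11000111111111100110 walk d0:H5→d1:-→d2:-→d3:-→d4:-→d5:-→d6:-→d7:-→d8:-→d9:-→d10:-→d11:-→d12:-→d13:-→d14:-→d15:-→d16:-→d17:-→d18:-→d19:-→d20:H3 -> H3
  - 0.0.0.0/0 clear@0
  lookup 54.247.72.0: bits 001101101111011101001 walk d0:-→d1:-→d2:-→d3:-→d4:-→d5:-→d6:-→d7:-→d8:-→d9:-→d10:-→d11:-→d12:H0→d13:-→d14:-→d15:-→d16:-→d17:-→d18:-→d19:-→d20:H1→d21:H1 -> H1

== LOOKUPS ==
["H0","no-route","H0","H0","H5","H1","H1","H3","H1"]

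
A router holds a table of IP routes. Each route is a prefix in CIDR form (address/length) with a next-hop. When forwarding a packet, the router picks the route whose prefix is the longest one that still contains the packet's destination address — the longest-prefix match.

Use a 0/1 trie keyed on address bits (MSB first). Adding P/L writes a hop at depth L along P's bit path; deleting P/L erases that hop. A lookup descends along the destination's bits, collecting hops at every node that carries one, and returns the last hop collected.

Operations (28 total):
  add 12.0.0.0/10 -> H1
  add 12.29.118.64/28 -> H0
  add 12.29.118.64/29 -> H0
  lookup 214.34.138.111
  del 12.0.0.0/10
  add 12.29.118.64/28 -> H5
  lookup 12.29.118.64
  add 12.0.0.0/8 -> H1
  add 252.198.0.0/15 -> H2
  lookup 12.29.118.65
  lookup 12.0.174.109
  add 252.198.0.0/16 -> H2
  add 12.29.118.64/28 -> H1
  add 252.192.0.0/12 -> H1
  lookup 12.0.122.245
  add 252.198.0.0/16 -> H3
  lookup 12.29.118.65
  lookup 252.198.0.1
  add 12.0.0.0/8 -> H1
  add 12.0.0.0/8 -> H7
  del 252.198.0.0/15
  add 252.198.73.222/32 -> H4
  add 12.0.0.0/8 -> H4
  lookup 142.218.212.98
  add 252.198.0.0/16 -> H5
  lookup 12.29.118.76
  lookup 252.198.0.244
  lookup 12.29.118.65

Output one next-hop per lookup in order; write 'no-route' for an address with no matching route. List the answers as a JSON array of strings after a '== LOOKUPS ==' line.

Process each operation:
  + 12.0.0.0/10 (H1) depth=10
  + 12.29.118.64/28 (H0) depth=28
  + 12.29.118.64/29 (H0) depth=29
  lookup 214.34.138.111: bits ε walk d0:- -> no-route
  del 12.0.0.0/10 (clear depth 10)
  + 12.29.118.64/28 (H5) depth=28
  lookup 12.29.118.64: bits 00001100000111010111011001000 walk d0:-→d1:-→d2:-→d3:-→d4:-→d5:-→d6:-→d7:-→d8:-→d9:-→d10:-→d11:-→d12:-→d13:-→d14:-→d15:-→d16:-→d17:-→d18:-→d19:-→d20:-→d21:-→d22:-→d23:-→d24:-→d25:-→d26:-→d27:-→d28:H5→d29:H0 -> H0
  + 12.0.0.0/8 (H1) depth=8
  + 252.198.0.0/15 (H2) depth=15
  lookup 12.29.118.65: bits 00001100000111010111011001000 walk d0:-→d1:-→d2:-→d3:-→d4:-→d5:-→d6:-→d7:-→d8:H1→d9:-→d10:-→d11:-→d12:-→d13:-→d14:-→d15:-→d16:-→d17:-→d18:-→d19:-→d20:-→d21:-→d22:-→d23:-→d24:-→d25:-→d26:-→d27:-→d28:H5→d29:H0 -> H0
  lookup 12.0.174.109: bits 00001100000 walk d0:-→d1:-→d2:-→d3:-→d4:-→d5:-→d6:-→d7:-→d8:H1→d9:-→d10:-→d11:- -> H1
  + 252.198.0.0/16 (H2) depth=16
  + 12.29.118.64/28 (H1) depth=28
  + 252.192.0.0/12 (H1) depth=12
  lookup 12.0.122.245: bits 00001100000 walk d0:-→d1:-→d2:-→d3:-→d4:-→d5:-→d6:-→d7:-→d8:H1→d9:-→d10:-→d11:- -> H1
  + 252.198.0.0/16 (H3) depth=16
  lookup 12.29.118.65: bits 00001100000111010111011001000 walk d0:-→d1:-→d2:-→d3:-→d4:-→d5:-→d6:-→d7:-→d8:H1→d9:-→d10:-→d11:-→d12:-→d13:-→d14:-→d15:-→d16:-→d17:-→d18:-→d19:-→d20:-→d21:-→d22:-→d23:-→d24:-→d25:-→d26:-→d27:-→d28:H1→d29:H0 -> H0
  lookup 252.198.0.1: bits 1111110011000110 walk d0:-→d1:-→d2:-→d3:-→d4:-→d5:-→d6:-→d7:-→d8:-→d9:-→d10:-→d11:-→d12:H1→d13:-→d14:-→d15:H2→d16:H3 -> H3
  + 12.0.0.0/8 (H1) depth=8
  + 12.0.0.0/8 (H7) depth=8
  del 252.198.0.0/15 (clear depth 15)
  + 252.198.73.222/32 (H4) depth=32
  + 12.0.0.0/8 (H4) depth=8
  lookup 142.218.212.98: bits 1 walk d0:-→d1:- -> no-route
  + 252.198.0.0/16 (H5) depth=16
  lookup 12.29.118.76: bits 0000110000011101011101100100 walk d0:-→d1:-→d2:-→d3:-→d4:-→d5:-→d6:-→d7:-→d8:H4→d9:-→d10:-→d11:-→d12:-→d13:-→d14:-→d15:-→d16:-→d17:-→d18:-→d19:-→d20:-→d21:-→d22:-→d23:-→d24:-→d25:-→d26:-→d27:-→d28:H1 -> H1
  lookup 252.198.0.244: bits 11111100110001100 walk d0:-→d1:-→d2:-→d3:-→d4:-→d5:-→d6:-→d7:-→d8:-→d9:-→d10:-→d11:-→d12:H1→d13:-→d14:-→d15:-→d16:H5→d17:- -> H5
  lookup 12.29.118.65: bits 00001100000111010111011001000 walk d0:-→d1:-→d2:-→d3:-→d4:-→d5:-→d6:-→d7:-→d8:H4→d9:-→d10:-→d11:-→d12:-→d13:-→d14:-→d15:-→d16:-→d17:-→d18:-→d19:-→d20:-→d21:-→d22:-→d23:-→d24:-→d25:-→d26:-→d27:-→d28:H1→d29:H0 -> H0

== LOOKUPS ==
["no-route","H0","H0","H1","H1","H0","H3","no-route","H1","H5","H0"]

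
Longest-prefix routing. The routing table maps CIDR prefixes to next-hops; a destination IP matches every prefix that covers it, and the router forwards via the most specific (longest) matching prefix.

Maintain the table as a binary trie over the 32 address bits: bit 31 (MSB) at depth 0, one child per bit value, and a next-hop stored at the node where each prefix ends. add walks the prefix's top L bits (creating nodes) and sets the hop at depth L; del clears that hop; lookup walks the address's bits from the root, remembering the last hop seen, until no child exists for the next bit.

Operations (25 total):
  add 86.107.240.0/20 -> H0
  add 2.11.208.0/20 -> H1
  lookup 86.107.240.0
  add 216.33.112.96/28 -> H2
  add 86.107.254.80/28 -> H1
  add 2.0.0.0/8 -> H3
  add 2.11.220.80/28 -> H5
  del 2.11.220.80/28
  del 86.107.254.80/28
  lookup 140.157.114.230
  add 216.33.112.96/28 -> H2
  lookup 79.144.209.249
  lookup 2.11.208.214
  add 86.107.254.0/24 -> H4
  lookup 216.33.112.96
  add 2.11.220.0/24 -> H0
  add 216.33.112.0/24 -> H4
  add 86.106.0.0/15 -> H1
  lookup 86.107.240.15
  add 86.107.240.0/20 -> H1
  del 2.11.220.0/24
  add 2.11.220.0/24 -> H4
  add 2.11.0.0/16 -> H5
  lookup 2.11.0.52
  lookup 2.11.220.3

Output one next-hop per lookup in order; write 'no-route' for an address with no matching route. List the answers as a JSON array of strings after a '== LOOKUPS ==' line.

Apply in order:
  + 86.107.240.0/20 (H0) depth=20
  + 2.11.208.0/20 (H1) depth=20
  ? 86.107.240.0  path d0:-→d1:-→d2:-→d3:-→d4:-→d5:-→d6:-→d7:-→d8:-→d9:-→d10:-→d11:-→d12:-→d13:-→d14:-→d15:-→d16:-→d17:-→d18:-→d19:-→d20:H0  best=H0
  + 216.33.112.96/28 (H2) depth=28
  + 86.107.254.80/28 (H1) depth=28
  + 2.0.0.0/8 (H3) depth=8
  + 2.11.220.80/28 (H5) depth=28
  del 2.11.220.80/28 (clear depth 28)
  del 86.107.254.80/28 (clear depth 28)
  ? 140.157.114.230  path d0:-→d1:-  best=no-route
  + 216.33.112.96/28 (H2) depth=28
  ? 79.144.209.249  path d0:-→d1:-→d2:-→d3:-  best=no-route
  ? 2.11.208.214  path d0:-→d1:-→d2:-→d3:-→d4:-→d5:-→d6:-→d7:-→d8:H3→d9:-→d10:-→d11:-→d12:-→d13:-→d14:-→d15:-→d16:-→d17:-→d18:-→d19:-→d20:H1  best=H1
  + 86.107.254.0/24 (H4) depth=24
  ? 216.33.112.96  path d0:-→d1:-→d2:-→d3:-→d4:-→d5:-→d6:-→d7:-→d8:-→d9:-→d10:-→d11:-→d12:-→d13:-→d14:-→d15:-→d16:-→d17:-→d18:-→d19:-→d20:-→d21:-→d22:-→d23:-→d24:-→d25:-→d26:-→d27:-→d28:H2  best=H2
  + 2.11.220.0/24 (H0) depth=24
  + 216.33.112.0/24 (H4) depth=24
  + 86.106.0.0/15 (H1) depth=15
  ? 86.107.240.15  path d0:-→d1:-→d2:-→d3:-→d4:-→d5:-→d6:-→d7:-→d8:-→d9:-→d10:-→d11:-→d12:-→d13:-→d14:-→d15:H1→d16:-→d17:-→d18:-→d19:-→d20:H0  best=H0
  + 86.107.240.0/20 (H1) depth=20
  del 2.11.220.0/24 (clear depth 24)
  + 2.11.220.0/24 (H4) depth=24
  + 2.11.0.0/16 (H5) depth=16
  ? 2.11.0.52  path d0:-→d1:-→d2:-→d3:-→d4:-→d5:-→d6:-→d7:-→d8:H3→d9:-→d10:-→d11:-→d12:-→d13:-→d14:-→d15:-→d16:H5  best=H5
  ? 2.11.220.3  path d0:-→d1:-→d2:-→d3:-→d4:-→d5:-→d6:-→d7:-→d8:H3→d9:-→d10:-→d11:-→d12:-→d13:-→d14:-→d15:-→d16:H5→d17:-→d18:-→d19:-→d20:H1→d21:-→d22:-→d23:-→d24:H4→d25:-  best=H4

== LOOKUPS ==
["H0","no-route","no-route","H1","H2","H0","H5","H4"]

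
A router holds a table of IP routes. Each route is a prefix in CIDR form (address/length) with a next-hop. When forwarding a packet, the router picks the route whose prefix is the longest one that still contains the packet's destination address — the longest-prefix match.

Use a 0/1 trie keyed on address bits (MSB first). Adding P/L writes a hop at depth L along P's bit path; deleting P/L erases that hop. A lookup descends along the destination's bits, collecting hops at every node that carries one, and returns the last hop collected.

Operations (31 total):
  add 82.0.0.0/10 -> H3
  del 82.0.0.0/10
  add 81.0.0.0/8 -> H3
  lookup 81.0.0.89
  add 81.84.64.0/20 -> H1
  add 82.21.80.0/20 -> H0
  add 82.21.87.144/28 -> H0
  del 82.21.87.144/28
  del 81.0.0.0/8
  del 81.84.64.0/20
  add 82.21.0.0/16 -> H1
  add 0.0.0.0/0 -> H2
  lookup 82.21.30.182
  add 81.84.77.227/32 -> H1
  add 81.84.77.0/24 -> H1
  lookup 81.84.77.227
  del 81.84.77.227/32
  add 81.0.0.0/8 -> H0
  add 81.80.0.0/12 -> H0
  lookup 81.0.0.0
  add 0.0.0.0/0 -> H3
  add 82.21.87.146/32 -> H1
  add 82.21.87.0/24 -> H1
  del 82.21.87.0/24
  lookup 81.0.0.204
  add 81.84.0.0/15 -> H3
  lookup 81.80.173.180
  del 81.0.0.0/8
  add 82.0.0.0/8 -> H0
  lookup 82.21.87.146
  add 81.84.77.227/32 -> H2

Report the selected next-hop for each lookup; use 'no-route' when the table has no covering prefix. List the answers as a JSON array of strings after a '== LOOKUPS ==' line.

Apply in order:
  add 82.0.0.0/10 -> H3 at depth 10
  - 82.0.0.0/10 clear@10
  add 81.0.0.0/8 -> H3 at depth 8
  ? 81.0.0.89  path d0:-→d1:-→d2:-→d3:-→d4:-→d5:-→d6:-→d7:-→d8:H3  best=H3
  add 81.84.64.0/20 -> H1 at depth 20
  add 82.21.80.0/20 -> H0 at depth 20
  add 82.21.87.144/28 -> H0 at depth 28
  - 82.21.87.144/28 clear@28
  - 81.0.0.0/8 clear@8
  - 81.84.64.0/20 clear@20
  add 82.21.0.0/16 -> H1 at depth 16
  add 0.0.0.0/0 -> H2 at depth 0
  ? 82.21.30.182  path d0:H2→d1:-→d2:-→d3:-→d4:-→d5:-→d6:-→d7:-→d8:-→d9:-→d10:-→d11:-→d12:-→d13:-→d14:-→d15:-→d16:H1→d17:-  best=H1
  add 81.84.77.227/32 -> H1 at depth 32
  add 81.84.77.0/24 -> H1 at depth 24
  ? 81.84.77.227  path d0:H2→d1:-→d2:-→d3:-→d4:-→d5:-→d6:-→d7:-→d8:-→d9:-→d10:-→d11:-→d12:-→d13:-→d14:-→d15:-→d16:-→d17:-→d18:-→d19:-→d20:-→d21:-→d22:-→d23:-→d24:H1→d25:-→d26:-→d27:-→d28:-→d29:-→d30:-→d31:-→d32:H1  best=H1
  - 81.84.77.227/32 clear@32
  add 81.0.0.0/8 -> H0 at depth 8
  add 81.80.0.0/12 -> H0 at depth 12
  ? 81.0.0.0  path d0:H2→d1:-→d2:-→d3:-→d4:-→d5:-→d6:-→d7:-→d8:H0→d9:-  best=H0
  add 0.0.0.0/0 -> H3 at depth 0
  add 82.21.87.146/32 -> H1 at depth 32
  add 82.21.87.0/24 -> H1 at depth 24
  - 82.21.87.0/24 clear@24
  ? 81.0.0.204  path d0:H3→d1:-→d2:-→d3:-→d4:-→d5:-→d6:-→d7:-→d8:H0→d9:-  best=H0
  add 81.84.0.0/15 -> H3 at depth 15
  ? 81.80.173.180  path d0:H3→d1:-→d2:-→d3:-→d4:-→d5:-→d6:-→d7:-→d8:H0→d9:-→d10:-→d11:-→d12:H0→d13:-  best=H0
  - 81.0.0.0/8 clear@8
  add 82.0.0.0/8 -> H0 at depth 8
  ? 82.21.87.146  path d0:H3→d1:-→d2:-→d3:-→d4:-→d5:-→d6:-→d7:-→d8:H0→d9:-→d10:-→d11:-→d12:-→d13:-→d14:-→d15:-→d16:H1→d17:-→d18:-→d19:-→d20:H0→d21:-→d22:-→d23:-→d24:-→d25:-→d26:-→d27:-→d28:-→d29:-→d30:-→d31:-→d32:H1  best=H1
  add 81.84.77.227/32 -> H2 at depth 32

== LOOKUPS ==
["H3","H1","H1","H0","H0","H0","H1"]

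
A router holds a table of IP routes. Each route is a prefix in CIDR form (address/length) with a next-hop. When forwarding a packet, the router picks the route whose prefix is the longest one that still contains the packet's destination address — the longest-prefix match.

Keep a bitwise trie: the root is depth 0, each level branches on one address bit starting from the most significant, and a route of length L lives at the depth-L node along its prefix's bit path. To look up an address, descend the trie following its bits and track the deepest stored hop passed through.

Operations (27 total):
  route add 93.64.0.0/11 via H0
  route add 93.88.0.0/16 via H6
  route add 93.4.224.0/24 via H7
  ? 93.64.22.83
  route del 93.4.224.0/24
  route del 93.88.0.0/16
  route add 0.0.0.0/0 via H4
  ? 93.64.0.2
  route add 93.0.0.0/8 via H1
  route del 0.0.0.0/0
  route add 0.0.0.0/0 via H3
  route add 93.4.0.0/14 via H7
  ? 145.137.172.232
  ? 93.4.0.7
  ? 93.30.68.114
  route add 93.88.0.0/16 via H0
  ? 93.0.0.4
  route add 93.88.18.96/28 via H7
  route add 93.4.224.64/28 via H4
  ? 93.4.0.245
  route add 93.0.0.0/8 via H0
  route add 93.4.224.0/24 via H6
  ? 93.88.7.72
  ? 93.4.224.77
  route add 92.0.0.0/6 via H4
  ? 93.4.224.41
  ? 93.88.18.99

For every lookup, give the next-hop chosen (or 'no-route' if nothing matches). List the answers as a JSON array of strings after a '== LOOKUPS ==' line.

Trace:
  add 93.64.0.0/11 -> H0 at depth 11
  add 93.88.0.0/16 -> H6 at depth 16
  add 93.4.224.0/24 -> H7 at depth 24
  ? 93.64.22.83  path d0:-→d1:-→d2:-→d3:-→d4:-→d5:-→d6:-→d7:-→d8:-→d9:-→d10:-→d11:H0  best=H0
  del 93.4.224.0/24 (clear depth 24)
  del 93.88.0.0/16 (clear depth 16)
  add 0.0.0.0/0 -> H4 at depth 0
  ? 93.64.0.2  path d0:H4→d1:-→d2:-→d3:-→d4:-→d5:-→d6:-→d7:-→d8:-→d9:-→d10:-→d11:H0  best=H0
  add 93.0.0.0/8 -> H1 at depth 8
  del 0.0.0.0/0 (clear depth 0)
  add 0.0.0.0/0 -> H3 at depth 0
  add 93.4.0.0/14 -> H7 at depth 14
  ? 145.137.172.232  path d0:H3  best=H3
  ? 93.4.0.7  path d0:H3→d1:-→d2:-→d3:-→d4:-→d5:-→d6:-→d7:-→d8:H1→d9:-→d10:-→d11:-→d12:-→d13:-→d14:H7→d15:-→d16:-  best=H7
  ? 93.30.68.114  path d0:H3→d1:-→d2:-→d3:-→d4:-→d5:-→d6:-→d7:-→d8:H1→d9:-→d10:-→d11:-  best=H1
  add 93.88.0.0/16 -> H0 at depth 16
  ? 93.0.0.4  path d0:H3→d1:-→d2:-→d3:-→d4:-→d5:-→d6:-→d7:-→d8:H1→d9:-→d10:-→d11:-→d12:-→d13:-  best=H1
  add 93.88.18.96/28 -> H7 at depth 28
  add 93.4.224.64/28 -> H4 at depth 28
  ? 93.4.0.245  path d0:H3→d1:-→d2:-→d3:-→d4:-→d5:-→d6:-→d7:-→d8:H1→d9:-→d10:-→d11:-→d12:-→d13:-→d14:H7→d15:-→d16:-  best=H7
  add 93.0.0.0/8 -> H0 at depth 8
  add 93.4.224.0/24 -> H6 at depth 24
  ? 93.88.7.72  path d0:H3→d1:-→d2:-→d3:-→d4:-→d5:-→d6:-→d7:-→d8:H0→d9:-→d10:-→d11:H0→d12:-→d13:-→d14:-→d15:-→d16:H0→d17:-→d18:-→d19:-  best=H0
  ? 93.4.224.77  path d0:H3→d1:-→d2:-→d3:-→d4:-→d5:-→d6:-→d7:-→d8:H0→d9:-→d10:-→d11:-→d12:-→d13:-→d14:H7→d15:-→d16:-→d17:-→d18:-→d19:-→d20:-→d21:-→d22:-→d23:-→d24:H6→d25:-→d26:-→d27:-→d28:H4  best=H4
  add 92.0.0.0/6 -> H4 at depth 6
  ? 93.4.224.41  path d0:H3→d1:-→d2:-→d3:-→d4:-→d5:-→d6:H4→d7:-→d8:H0→d9:-→d10:-→d11:-→d12:-→d13:-→d14:H7→d15:-→d16:-→d17:-→d18:-→d19:-→d20:-→d21:-→d22:-→d23:-→d24:H6→d25:-  best=H6
  ? 93.88.18.99  path d0:H3→d1:-→d2:-→d3:-→d4:-→d5:-→d6:H4→d7:-→d8:H0→d9:-→d10:-→d11:H0→d12:-→d13:-→d14:-→d15:-→d16:H0→d17:-→d18:-→d19:-→d20:-→d21:-→d22:-→d23:-→d24:-→d25:-→d26:-→d27:-→d28:H7  best=H7

== LOOKUPS ==
["H0","H0","H3","H7","H1","H1","H7","H0","H4","H6","H7"]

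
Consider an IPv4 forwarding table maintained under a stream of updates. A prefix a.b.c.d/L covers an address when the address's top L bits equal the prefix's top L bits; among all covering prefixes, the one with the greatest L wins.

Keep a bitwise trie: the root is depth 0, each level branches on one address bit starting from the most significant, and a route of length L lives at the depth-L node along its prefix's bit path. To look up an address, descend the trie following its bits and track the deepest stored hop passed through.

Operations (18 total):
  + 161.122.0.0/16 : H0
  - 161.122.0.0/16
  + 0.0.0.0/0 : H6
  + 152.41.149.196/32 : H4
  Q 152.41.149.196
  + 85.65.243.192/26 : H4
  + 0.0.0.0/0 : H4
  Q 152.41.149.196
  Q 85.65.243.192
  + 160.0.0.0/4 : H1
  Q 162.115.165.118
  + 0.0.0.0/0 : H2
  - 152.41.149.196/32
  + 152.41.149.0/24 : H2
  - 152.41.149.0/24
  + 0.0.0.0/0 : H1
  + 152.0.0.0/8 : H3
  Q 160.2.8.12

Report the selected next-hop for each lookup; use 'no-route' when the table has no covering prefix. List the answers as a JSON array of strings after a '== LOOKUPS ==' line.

Apply in order:
  + 161.122.0.0/16 (H0) depth=16
  - 161.122.0.0/16 clear@16
  + 0.0.0.0/0 (H6) depth=0
  + 152.41.149.196/32 (H4) depth=32
  ? 152.41.149.196  path d0:H6→d1:-→d2:-→d3:-→d4:-→d5:-→d6:-→d7:-→d8:-→d9:-→d10:-→d11:-→d12:-→d13:-→d14:-→d15:-→d16:-→d17:-→d18:-→d19:-→d20:-→d21:-→d22:-→d23:-→d24:-→d25:-→d26:-→d27:-→d28:-→d29:-→d30:-→d31:-→d32:H4  best=H4
  + 85.65.243.192/26 (H4) depth=26
  + 0.0.0.0/0 (H4) depth=0
  ? 152.41.149.196  path d0:H4→d1:-→d2:-→d3:-→d4:-→d5:-→d6:-→d7:-→d8:-→d9:-→d10:-→d11:-→d12:-→d13:-→d14:-→d15:-→d16:-→d17:-→d18:-→d19:-→d20:-→d21:-→d22:-→d23:-→d24:-→d25:-→d26:-→d27:-→d28:-→d29:-→d30:-→d31:-→d32:H4  best=H4
  ? 85.65.243.192  path d0:H4→d1:-→d2:-→d3:-→d4:-→d5:-→d6:-→d7:-→d8:-→d9:-→d10:-→d11:-→d12:-→d13:-→d14:-→d15:-→d16:-→d17:-→d18:-→d19:-→d20:-→d21:-→d22:-→d23:-→d24:-→d25:-→d26:H4  best=H4
  + 160.0.0.0/4 (H1) depth=4
  ? 162.115.165.118  path d0:H4→d1:-→d2:-→d3:-→d4:H1→d5:-→d6:-  best=H1
  + 0.0.0.0/0 (H2) depth=0
  - 152.41.149.196/32 clear@32
  + 152.41.149.0/24 (H2) depth=24
  - 152.41.149.0/24 clear@24
  + 0.0.0.0/0 (H1) depth=0
  + 152.0.0.0/8 (H3) depth=8
  ? 160.2.8.12  path d0:H1→d1:-→d2:-→d3:-→d4:H1→d5:-→d6:-→d7:-  best=H1

== LOOKUPS ==
["H4","H4","H4","H1","H1"]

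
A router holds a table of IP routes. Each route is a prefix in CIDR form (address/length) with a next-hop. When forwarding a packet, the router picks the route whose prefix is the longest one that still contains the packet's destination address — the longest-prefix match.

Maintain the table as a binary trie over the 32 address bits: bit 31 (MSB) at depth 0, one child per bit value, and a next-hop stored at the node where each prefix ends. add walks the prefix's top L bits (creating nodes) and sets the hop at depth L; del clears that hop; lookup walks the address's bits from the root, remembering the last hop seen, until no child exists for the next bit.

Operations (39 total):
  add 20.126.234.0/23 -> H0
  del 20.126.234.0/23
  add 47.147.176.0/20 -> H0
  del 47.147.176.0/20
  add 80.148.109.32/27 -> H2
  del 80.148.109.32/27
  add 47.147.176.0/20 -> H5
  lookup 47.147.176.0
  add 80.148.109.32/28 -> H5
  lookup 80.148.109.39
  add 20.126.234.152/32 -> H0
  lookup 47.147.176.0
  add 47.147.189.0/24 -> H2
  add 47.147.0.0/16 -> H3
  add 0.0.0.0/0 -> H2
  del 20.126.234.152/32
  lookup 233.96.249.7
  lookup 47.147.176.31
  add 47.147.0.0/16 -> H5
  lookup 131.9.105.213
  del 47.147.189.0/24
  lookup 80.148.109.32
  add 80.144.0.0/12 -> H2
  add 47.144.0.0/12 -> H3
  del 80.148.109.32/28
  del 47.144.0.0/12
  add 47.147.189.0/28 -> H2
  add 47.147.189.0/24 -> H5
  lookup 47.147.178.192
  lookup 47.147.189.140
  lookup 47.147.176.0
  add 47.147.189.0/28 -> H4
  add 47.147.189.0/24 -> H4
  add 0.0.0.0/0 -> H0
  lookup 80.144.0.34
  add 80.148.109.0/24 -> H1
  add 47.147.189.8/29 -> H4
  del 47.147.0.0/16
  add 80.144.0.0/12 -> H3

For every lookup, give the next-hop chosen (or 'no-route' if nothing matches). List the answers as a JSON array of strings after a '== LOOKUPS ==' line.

Apply in order:
  add 20.126.234.0/23 -> H0 at depth 23
  - 20.126.234.0/23 clear@23
  add 47.147.176.0/20 -> H0 at depth 20
  - 47.147.176.0/20 clear@20
  add 80.148.109.32/27 -> H2 at depth 27
  - 80.148.109.32/27 clear@27
  add 47.147.176.0/20 -> H5 at depth 20
  ? 47.147.176.0  path d0:-→d1:-→d2:-→d3:-→d4:-→d5:-→d6:-→d7:-→d8:-→d9:-→d10:-→d11:-→d12:-→d13:-→d14:-→d15:-→d16:-→d17:-→d18:-→d19:-→d20:H5  best=H5
  add 80.148.109.32/28 -> H5 at depth 28
  ? 80.148.109.39  path d0:-→d1:-→d2:-→d3:-→d4:-→d5:-→d6:-→d7:-→d8:-→d9:-→d10:-→d11:-→d12:-→d13:-→d14:-→d15:-→d16:-→d17:-→d18:-→d19:-→d20:-→d21:-→d22:-→d23:-→d24:-→d25:-→d26:-→d27:-→d28:H5  best=H5
  add 20.126.234.152/32 -> H0 at depth 32
  ? 47.147.176.0  path d0:-→d1:-→d2:-→d3:-→d4:-→d5:-→d6:-→d7:-→d8:-→d9:-→d10:-→d11:-→d12:-→d13:-→d14:-→d15:-→d16:-→d17:-→d18:-→d19:-→d20:H5  best=H5
  add 47.147.189.0/24 -> H2 at depth 24
  add 47.147.0.0/16 -> H3 at depth 16
  add 0.0.0.0/0 -> H2 at depth 0
  - 20.126.234.152/32 clear@32
  ? 233.96.249.7  path d0:H2  best=H2
  ? 47.147.176.31  path d0:H2→d1:-→d2:-→d3:-→d4:-→d5:-→d6:-→d7:-→d8:-→d9:-→d10:-→d11:-→d12:-→d13:-→d14:-→d15:-→d16:H3→d17:-→d18:-→d19:-→d20:H5  best=H5
  add 47.147.0.0/16 -> H5 at depth 16
  ? 131.9.105.213  path d0:H2  best=H2
  - 47.147.189.0/24 clear@24
  ? 80.148.109.32  path d0:H2→d1:-→d2:-→d3:-→d4:-→d5:-→d6:-→d7:-→d8:-→d9:-→d10:-→d11:-→d12:-→d13:-→d14:-→d15:-→d16:-→d17:-→d18:-→d19:-→d20:-→d21:-→d22:-→d23:-→d24:-→d25:-→d26:-→d27:-→d28:H5  best=H5
  add 80.144.0.0/12 -> H2 at depth 12
  add 47.144.0.0/12 -> H3 at depth 12
  - 80.148.109.32/28 clear@28
  - 47.144.0.0/12 clear@12
  add 47.147.189.0/28 -> H2 at depth 28
  add 47.147.189.0/24 -> H5 at depth 24
  ? 47.147.178.192  path d0:H2→d1:-→d2:-→d3:-→d4:-→d5:-→d6:-→d7:-→d8:-→d9:-→d10:-→d11:-→d12:-→d13:-→d14:-→d15:-→d16:H5→d17:-→d18:-→d19:-→d20:H5  best=H5
  ? 47.147.189.140  path d0:H2→d1:-→d2:-→d3:-→d4:-→d5:-→d6:-→d7:-→d8:-→d9:-→d10:-→d11:-→d12:-→d13:-→d14:-→d15:-→d16:H5→d17:-→d18:-→d19:-→d20:H5→d21:-→d22:-→d23:-→d24:H5  best=H5
  ? 47.147.176.0  path d0:H2→d1:-→d2:-→d3:-→d4:-→d5:-→d6:-→d7:-→d8:-→d9:-→d10:-→d11:-→d12:-→d13:-→d14:-→d15:-→d16:H5→d17:-→d18:-→d19:-→d20:H5  best=H5
  add 47.147.189.0/28 -> H4 at depth 28
  add 47.147.189.0/24 -> H4 at depth 24
  add 0.0.0.0/0 -> H0 at depth 0
  ? 80.144.0.34  path d0:H0→d1:-→d2:-→d3:-→d4:-→d5:-→d6:-→d7:-→d8:-→d9:-→d10:-→d11:-→d12:H2→d13:-  best=H2
  add 80.148.109.0/24 -> H1 at depth 24
  add 47.147.189.8/29 -> H4 at depth 29
  - 47.147.0.0/16 clear@16
  add 80.144.0.0/12 -> H3 at depth 12

== LOOKUPS ==
["H5","H5","H5","H2","H5","H2","H5","H5","H5","H5","H2"]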